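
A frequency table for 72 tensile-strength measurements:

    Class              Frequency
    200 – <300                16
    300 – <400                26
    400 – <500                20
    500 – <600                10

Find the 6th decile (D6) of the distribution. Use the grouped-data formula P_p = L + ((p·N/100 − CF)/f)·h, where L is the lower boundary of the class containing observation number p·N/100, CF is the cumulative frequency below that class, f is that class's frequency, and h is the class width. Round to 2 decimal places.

N = 72; target position k = 60/100 · 72 = 43.2.
Cumulative frequencies: 16, 42, 62, 72.
Observation 43.2 falls in the class 400 – <500.
L = 400, CF = 42, f = 20, h = 100.
P60 = 400 + ((43.2 − 42)/20)·100 = 400 + 6 = 406.

406.00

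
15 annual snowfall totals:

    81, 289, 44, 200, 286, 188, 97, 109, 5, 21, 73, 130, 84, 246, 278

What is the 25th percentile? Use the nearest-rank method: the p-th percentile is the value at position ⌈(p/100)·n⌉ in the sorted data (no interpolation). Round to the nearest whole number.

73

Sorted: 5, 21, 44, 73, 81, 84, 97, 109, 130, 188, 200, 246, 278, 286, 289.
n = 15.
Position = ⌈25/100 · 15⌉ = ⌈3.75⌉ = 4.
The value at rank 4 is 73.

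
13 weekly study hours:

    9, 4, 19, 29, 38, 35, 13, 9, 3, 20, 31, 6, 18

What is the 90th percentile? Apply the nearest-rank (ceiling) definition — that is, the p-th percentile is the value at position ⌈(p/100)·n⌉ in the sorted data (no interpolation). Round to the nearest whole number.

Sorted: 3, 4, 6, 9, 9, 13, 18, 19, 20, 29, 31, 35, 38.
n = 13.
Position = ⌈90/100 · 13⌉ = ⌈11.7⌉ = 12.
The value at rank 12 is 35.

35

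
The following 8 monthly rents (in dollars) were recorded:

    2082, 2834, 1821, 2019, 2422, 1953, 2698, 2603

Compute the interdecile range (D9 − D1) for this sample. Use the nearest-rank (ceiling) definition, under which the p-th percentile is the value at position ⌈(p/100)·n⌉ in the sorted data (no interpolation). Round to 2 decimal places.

Sorted: 1821, 1953, 2019, 2082, 2422, 2603, 2698, 2834.
n = 8.
P10: rank ⌈10/100·8⌉ = 1 → 1821.
P90: rank ⌈90/100·8⌉ = 8 → 2834.
Difference: 2834 − 1821 = 1013.

1013.00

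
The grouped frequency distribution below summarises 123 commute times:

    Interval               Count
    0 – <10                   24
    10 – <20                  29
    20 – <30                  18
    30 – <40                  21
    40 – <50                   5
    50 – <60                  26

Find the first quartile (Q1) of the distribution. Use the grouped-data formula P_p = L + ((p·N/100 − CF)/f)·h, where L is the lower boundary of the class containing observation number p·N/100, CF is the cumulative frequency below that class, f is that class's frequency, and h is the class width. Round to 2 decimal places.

N = 123; target position k = 25/100 · 123 = 30.75.
Cumulative frequencies: 24, 53, 71, 92, 97, 123.
Observation 30.75 falls in the class 10 – <20.
L = 10, CF = 24, f = 29, h = 10.
P25 = 10 + ((30.75 − 24)/29)·10 = 10 + 2.32759 = 12.3276.

12.33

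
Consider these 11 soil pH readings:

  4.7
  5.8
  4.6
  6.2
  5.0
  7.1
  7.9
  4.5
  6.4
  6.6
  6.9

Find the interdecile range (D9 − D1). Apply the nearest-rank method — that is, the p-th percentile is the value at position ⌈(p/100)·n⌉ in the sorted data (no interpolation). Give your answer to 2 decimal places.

Sorted: 4.5, 4.6, 4.7, 5.0, 5.8, 6.2, 6.4, 6.6, 6.9, 7.1, 7.9.
n = 11.
P10: rank ⌈10/100·11⌉ = 2 → 4.6.
P90: rank ⌈90/100·11⌉ = 10 → 7.1.
Difference: 7.1 − 4.6 = 2.5.

2.50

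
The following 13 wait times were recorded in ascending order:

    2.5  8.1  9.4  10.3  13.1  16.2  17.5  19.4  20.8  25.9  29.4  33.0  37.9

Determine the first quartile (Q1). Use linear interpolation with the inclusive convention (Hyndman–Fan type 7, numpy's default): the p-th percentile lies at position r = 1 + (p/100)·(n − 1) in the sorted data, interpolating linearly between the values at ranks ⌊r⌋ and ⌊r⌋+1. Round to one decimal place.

n = 13.
r = 1 + (25/100)·(13 − 1) = 1 + 3 = 4.
r is an integer, so P25 is the value at rank 4: 10.3.

10.3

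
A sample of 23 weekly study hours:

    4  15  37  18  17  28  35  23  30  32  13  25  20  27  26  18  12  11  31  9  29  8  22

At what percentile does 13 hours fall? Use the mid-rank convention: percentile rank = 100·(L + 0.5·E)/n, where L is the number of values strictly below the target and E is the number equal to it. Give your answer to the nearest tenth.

Sorted: 4, 8, 9, 11, 12, 13, 15, 17, 18, 18, 20, 22, 23, 25, 26, 27, 28, 29, 30, 31, 32, 35, 37.
Count below 13: L = 5; count equal: E = 1; n = 23.
Percentile rank = 100·(5 + 0.5·1)/23 = 100·5.5/23 = 23.91.

23.9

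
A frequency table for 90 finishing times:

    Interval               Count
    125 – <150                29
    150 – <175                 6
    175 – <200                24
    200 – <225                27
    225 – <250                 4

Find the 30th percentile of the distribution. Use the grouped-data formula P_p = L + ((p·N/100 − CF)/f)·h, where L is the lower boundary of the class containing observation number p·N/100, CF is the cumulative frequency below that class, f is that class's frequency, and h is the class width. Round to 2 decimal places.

148.28

N = 90; target position k = 30/100 · 90 = 27.
Cumulative frequencies: 29, 35, 59, 86, 90.
Observation 27 falls in the class 125 – <150.
L = 125, CF = 0, f = 29, h = 25.
P30 = 125 + ((27 − 0)/29)·25 = 125 + 23.2759 = 148.276.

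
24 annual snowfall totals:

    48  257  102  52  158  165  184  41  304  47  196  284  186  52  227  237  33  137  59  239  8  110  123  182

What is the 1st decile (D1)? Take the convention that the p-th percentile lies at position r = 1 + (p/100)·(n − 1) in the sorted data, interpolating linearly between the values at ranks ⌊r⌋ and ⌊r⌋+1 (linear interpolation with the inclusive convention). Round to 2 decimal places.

Sorted: 8, 33, 41, 47, 48, 52, 52, 59, 102, 110, 123, 137, 158, 165, 182, 184, 186, 196, 227, 237, 239, 257, 284, 304.
n = 24.
r = 1 + (10/100)·(24 − 1) = 1 + 2.3 = 3.3.
Rank 3 is 41 and rank 4 is 47.
Interpolate: 41 + 0.3·(47 − 41) = 41 + 0.3·6 = 42.8.

42.80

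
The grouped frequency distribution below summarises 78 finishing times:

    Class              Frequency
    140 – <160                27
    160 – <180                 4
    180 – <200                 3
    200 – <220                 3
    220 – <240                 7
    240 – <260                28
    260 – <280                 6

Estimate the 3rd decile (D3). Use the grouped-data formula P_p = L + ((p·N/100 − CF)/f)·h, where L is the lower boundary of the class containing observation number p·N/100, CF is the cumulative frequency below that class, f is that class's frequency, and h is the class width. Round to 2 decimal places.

157.33

N = 78; target position k = 30/100 · 78 = 23.4.
Cumulative frequencies: 27, 31, 34, 37, 44, 72, 78.
Observation 23.4 falls in the class 140 – <160.
L = 140, CF = 0, f = 27, h = 20.
P30 = 140 + ((23.4 − 0)/27)·20 = 140 + 17.3333 = 157.333.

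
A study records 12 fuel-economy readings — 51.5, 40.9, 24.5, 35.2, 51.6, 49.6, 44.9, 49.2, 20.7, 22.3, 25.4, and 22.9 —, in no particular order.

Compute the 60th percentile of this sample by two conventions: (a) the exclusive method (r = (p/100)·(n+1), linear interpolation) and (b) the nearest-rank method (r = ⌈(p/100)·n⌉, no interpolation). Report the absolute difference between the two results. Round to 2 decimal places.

Sorted: 20.7, 22.3, 22.9, 24.5, 25.4, 35.2, 40.9, 44.9, 49.2, 49.6, 51.5, 51.6.
n = 12.
(a) r = 7.8; between ranks 7 (40.9) and 8 (44.9): 44.1.
(b) the nearest-rank method: rank 8 → 44.9.
|44.1 − 44.9| = 0.8.

0.80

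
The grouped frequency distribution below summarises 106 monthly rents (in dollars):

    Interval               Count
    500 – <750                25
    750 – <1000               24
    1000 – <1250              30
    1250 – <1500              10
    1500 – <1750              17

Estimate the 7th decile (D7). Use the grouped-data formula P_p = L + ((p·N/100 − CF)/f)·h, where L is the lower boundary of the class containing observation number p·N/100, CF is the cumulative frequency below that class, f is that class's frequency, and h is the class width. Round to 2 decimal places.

N = 106; target position k = 70/100 · 106 = 74.2.
Cumulative frequencies: 25, 49, 79, 89, 106.
Observation 74.2 falls in the class 1000 – <1250.
L = 1000, CF = 49, f = 30, h = 250.
P70 = 1000 + ((74.2 − 49)/30)·250 = 1000 + 210 = 1210.

1210.00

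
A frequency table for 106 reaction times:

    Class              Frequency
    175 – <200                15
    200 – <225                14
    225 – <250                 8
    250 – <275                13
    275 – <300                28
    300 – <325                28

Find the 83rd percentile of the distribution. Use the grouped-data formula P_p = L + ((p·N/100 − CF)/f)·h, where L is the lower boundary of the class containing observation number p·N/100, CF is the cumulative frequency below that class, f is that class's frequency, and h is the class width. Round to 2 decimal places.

N = 106; target position k = 83/100 · 106 = 87.98.
Cumulative frequencies: 15, 29, 37, 50, 78, 106.
Observation 87.98 falls in the class 300 – <325.
L = 300, CF = 78, f = 28, h = 25.
P83 = 300 + ((87.98 − 78)/28)·25 = 300 + 8.91071 = 308.911.

308.91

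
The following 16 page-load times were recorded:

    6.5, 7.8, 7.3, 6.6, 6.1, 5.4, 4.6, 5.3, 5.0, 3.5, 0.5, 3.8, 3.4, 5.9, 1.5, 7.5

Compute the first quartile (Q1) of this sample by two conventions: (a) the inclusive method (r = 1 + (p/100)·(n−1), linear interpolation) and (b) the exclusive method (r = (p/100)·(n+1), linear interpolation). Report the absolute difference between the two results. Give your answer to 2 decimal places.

0.15

Sorted: 0.5, 1.5, 3.4, 3.5, 3.8, 4.6, 5.0, 5.3, 5.4, 5.9, 6.1, 6.5, 6.6, 7.3, 7.5, 7.8.
n = 16.
(a) r = 4.75; between ranks 4 (3.5) and 5 (3.8): 3.725.
(b) r = 4.25; between ranks 4 (3.5) and 5 (3.8): 3.575.
|3.725 − 3.575| = 0.15.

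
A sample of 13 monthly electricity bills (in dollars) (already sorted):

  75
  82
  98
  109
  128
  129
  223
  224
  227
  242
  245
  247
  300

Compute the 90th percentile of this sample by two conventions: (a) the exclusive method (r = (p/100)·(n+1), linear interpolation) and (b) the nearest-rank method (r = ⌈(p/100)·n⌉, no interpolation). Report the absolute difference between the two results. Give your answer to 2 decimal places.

n = 13.
(a) r = 12.6; between ranks 12 (247) and 13 (300): 278.8.
(b) the nearest-rank method: rank 12 → 247.
|278.8 − 247| = 31.8.

31.80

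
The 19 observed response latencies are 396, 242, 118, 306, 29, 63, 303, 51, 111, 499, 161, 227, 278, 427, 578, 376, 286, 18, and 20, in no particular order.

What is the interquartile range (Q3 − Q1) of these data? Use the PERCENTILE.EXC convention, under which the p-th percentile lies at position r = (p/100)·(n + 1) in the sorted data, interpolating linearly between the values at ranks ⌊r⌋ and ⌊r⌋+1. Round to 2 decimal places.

313.00

Sorted: 18, 20, 29, 51, 63, 111, 118, 161, 227, 242, 278, 286, 303, 306, 376, 396, 427, 499, 578.
n = 19.
P25: r = 5 (integer) → 63.
P75: r = 15 (integer) → 376.
Difference: 376 − 63 = 313.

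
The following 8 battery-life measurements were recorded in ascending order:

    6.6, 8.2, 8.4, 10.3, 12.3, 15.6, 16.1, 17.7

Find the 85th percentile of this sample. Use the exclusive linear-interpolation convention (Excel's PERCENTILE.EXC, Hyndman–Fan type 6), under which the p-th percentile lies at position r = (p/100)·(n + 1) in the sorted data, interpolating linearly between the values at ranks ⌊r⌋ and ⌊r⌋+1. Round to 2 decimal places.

n = 8.
r = (85/100)·(8 + 1) = 7.65.
Rank 7 is 16.1 and rank 8 is 17.7.
Interpolate: 16.1 + 0.65·(17.7 − 16.1) = 16.1 + 0.65·1.6 = 17.14.

17.14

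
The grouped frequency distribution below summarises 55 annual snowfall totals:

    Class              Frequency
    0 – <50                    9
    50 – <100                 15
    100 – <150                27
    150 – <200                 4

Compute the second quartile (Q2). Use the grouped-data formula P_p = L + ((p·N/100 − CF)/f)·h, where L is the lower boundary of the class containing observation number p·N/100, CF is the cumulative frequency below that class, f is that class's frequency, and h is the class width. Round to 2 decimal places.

N = 55; target position k = 50/100 · 55 = 27.5.
Cumulative frequencies: 9, 24, 51, 55.
Observation 27.5 falls in the class 100 – <150.
L = 100, CF = 24, f = 27, h = 50.
P50 = 100 + ((27.5 − 24)/27)·50 = 100 + 6.48148 = 106.481.

106.48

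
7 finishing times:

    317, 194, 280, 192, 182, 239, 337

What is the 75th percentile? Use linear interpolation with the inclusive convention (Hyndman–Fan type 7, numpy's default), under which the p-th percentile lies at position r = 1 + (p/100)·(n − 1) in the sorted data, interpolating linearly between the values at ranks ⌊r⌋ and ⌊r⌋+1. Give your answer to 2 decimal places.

Sorted: 182, 192, 194, 239, 280, 317, 337.
n = 7.
r = 1 + (75/100)·(7 − 1) = 1 + 4.5 = 5.5.
Rank 5 is 280 and rank 6 is 317.
Interpolate: 280 + 0.5·(317 − 280) = 280 + 0.5·37 = 298.5.

298.50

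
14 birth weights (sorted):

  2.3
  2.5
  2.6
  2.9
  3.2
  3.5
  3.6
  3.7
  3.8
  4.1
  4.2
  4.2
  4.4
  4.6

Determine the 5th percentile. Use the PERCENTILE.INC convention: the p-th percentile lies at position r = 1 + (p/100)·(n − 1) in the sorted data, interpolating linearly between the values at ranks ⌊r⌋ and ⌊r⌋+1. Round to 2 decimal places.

2.43

n = 14.
r = 1 + (5/100)·(14 − 1) = 1 + 0.65 = 1.65.
Rank 1 is 2.3 and rank 2 is 2.5.
Interpolate: 2.3 + 0.65·(2.5 − 2.3) = 2.3 + 0.65·0.2 = 2.43.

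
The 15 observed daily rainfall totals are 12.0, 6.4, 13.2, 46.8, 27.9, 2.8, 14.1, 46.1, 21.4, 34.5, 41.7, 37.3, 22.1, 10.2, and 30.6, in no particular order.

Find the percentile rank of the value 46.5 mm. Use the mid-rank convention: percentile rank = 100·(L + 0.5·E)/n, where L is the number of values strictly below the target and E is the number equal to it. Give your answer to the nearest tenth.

Sorted: 2.8, 6.4, 10.2, 12.0, 13.2, 14.1, 21.4, 22.1, 27.9, 30.6, 34.5, 37.3, 41.7, 46.1, 46.8.
Count below 46.5: L = 14; count equal: E = 0; n = 15.
Percentile rank = 100·(14 + 0.5·0)/15 = 100·14/15 = 93.33.

93.3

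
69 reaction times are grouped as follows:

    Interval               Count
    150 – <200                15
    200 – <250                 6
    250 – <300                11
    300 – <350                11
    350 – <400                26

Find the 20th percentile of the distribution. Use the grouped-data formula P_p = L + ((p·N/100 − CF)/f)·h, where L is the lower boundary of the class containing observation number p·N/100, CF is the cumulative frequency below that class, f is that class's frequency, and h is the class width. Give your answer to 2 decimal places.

N = 69; target position k = 20/100 · 69 = 13.8.
Cumulative frequencies: 15, 21, 32, 43, 69.
Observation 13.8 falls in the class 150 – <200.
L = 150, CF = 0, f = 15, h = 50.
P20 = 150 + ((13.8 − 0)/15)·50 = 150 + 46 = 196.

196.00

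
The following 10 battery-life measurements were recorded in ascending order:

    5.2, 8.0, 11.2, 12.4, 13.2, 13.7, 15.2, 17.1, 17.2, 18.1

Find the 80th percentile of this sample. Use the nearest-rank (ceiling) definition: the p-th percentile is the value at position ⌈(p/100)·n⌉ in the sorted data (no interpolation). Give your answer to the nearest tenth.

n = 10.
Position = ⌈80/100 · 10⌉ = ⌈8⌉ = 8.
The value at rank 8 is 17.1.

17.1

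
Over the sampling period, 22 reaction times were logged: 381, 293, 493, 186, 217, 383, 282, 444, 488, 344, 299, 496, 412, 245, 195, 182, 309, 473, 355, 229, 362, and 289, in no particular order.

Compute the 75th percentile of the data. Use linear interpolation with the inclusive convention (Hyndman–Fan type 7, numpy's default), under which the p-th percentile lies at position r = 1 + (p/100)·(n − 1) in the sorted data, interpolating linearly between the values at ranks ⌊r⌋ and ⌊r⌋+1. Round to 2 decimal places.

404.75

Sorted: 182, 186, 195, 217, 229, 245, 282, 289, 293, 299, 309, 344, 355, 362, 381, 383, 412, 444, 473, 488, 493, 496.
n = 22.
r = 1 + (75/100)·(22 − 1) = 1 + 15.75 = 16.75.
Rank 16 is 383 and rank 17 is 412.
Interpolate: 383 + 0.75·(412 − 383) = 383 + 0.75·29 = 404.75.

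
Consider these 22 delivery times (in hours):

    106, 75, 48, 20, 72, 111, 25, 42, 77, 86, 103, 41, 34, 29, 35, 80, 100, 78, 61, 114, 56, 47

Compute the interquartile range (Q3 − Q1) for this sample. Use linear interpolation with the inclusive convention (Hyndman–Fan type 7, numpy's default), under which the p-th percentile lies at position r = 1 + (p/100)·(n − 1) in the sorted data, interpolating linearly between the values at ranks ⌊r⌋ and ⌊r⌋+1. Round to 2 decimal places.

43.25

Sorted: 20, 25, 29, 34, 35, 41, 42, 47, 48, 56, 61, 72, 75, 77, 78, 80, 86, 100, 103, 106, 111, 114.
n = 22.
P25: r = 6.25; ranks 6–7 are 41, 42; interpolating gives 41.25.
P75: r = 16.75; ranks 16–17 are 80, 86; interpolating gives 84.5.
Difference: 84.5 − 41.25 = 43.25.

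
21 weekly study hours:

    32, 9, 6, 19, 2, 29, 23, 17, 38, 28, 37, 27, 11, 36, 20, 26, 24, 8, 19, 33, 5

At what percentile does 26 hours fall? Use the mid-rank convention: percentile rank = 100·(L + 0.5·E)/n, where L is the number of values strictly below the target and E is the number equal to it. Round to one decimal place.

Sorted: 2, 5, 6, 8, 9, 11, 17, 19, 19, 20, 23, 24, 26, 27, 28, 29, 32, 33, 36, 37, 38.
Count below 26: L = 12; count equal: E = 1; n = 21.
Percentile rank = 100·(12 + 0.5·1)/21 = 100·12.5/21 = 59.52.

59.5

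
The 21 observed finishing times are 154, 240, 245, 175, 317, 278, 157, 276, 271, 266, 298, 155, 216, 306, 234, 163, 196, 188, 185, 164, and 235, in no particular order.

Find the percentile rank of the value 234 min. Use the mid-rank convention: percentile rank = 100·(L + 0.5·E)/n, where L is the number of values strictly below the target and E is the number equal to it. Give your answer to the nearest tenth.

Sorted: 154, 155, 157, 163, 164, 175, 185, 188, 196, 216, 234, 235, 240, 245, 266, 271, 276, 278, 298, 306, 317.
Count below 234: L = 10; count equal: E = 1; n = 21.
Percentile rank = 100·(10 + 0.5·1)/21 = 100·10.5/21 = 50.

50.0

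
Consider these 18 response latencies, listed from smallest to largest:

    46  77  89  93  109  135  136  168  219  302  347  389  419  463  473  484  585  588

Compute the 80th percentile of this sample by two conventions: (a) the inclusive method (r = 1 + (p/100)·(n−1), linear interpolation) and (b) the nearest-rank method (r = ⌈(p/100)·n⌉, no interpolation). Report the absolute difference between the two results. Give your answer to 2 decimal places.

4.00

n = 18.
(a) r = 14.6; between ranks 14 (463) and 15 (473): 469.
(b) the nearest-rank method: rank 15 → 473.
|469 − 473| = 4.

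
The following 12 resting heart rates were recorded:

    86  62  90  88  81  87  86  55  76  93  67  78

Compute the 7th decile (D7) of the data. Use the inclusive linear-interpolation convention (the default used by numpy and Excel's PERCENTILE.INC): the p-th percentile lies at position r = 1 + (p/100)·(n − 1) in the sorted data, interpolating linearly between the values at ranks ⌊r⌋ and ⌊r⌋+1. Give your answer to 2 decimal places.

Sorted: 55, 62, 67, 76, 78, 81, 86, 86, 87, 88, 90, 93.
n = 12.
r = 1 + (70/100)·(12 − 1) = 1 + 7.7 = 8.7.
Rank 8 is 86 and rank 9 is 87.
Interpolate: 86 + 0.7·(87 − 86) = 86 + 0.7·1 = 86.7.

86.70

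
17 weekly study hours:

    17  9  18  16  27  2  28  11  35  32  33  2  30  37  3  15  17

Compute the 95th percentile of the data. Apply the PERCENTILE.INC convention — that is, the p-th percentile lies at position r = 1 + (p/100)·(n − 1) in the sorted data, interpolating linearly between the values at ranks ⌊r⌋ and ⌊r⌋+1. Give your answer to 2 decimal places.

35.40

Sorted: 2, 2, 3, 9, 11, 15, 16, 17, 17, 18, 27, 28, 30, 32, 33, 35, 37.
n = 17.
r = 1 + (95/100)·(17 − 1) = 1 + 15.2 = 16.2.
Rank 16 is 35 and rank 17 is 37.
Interpolate: 35 + 0.2·(37 − 35) = 35 + 0.2·2 = 35.4.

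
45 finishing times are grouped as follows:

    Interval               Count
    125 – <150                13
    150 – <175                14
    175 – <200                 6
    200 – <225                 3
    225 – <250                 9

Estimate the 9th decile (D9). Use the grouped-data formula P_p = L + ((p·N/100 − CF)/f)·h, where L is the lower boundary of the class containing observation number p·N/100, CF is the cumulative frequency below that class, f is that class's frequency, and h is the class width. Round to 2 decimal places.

N = 45; target position k = 90/100 · 45 = 40.5.
Cumulative frequencies: 13, 27, 33, 36, 45.
Observation 40.5 falls in the class 225 – <250.
L = 225, CF = 36, f = 9, h = 25.
P90 = 225 + ((40.5 − 36)/9)·25 = 225 + 12.5 = 237.5.

237.50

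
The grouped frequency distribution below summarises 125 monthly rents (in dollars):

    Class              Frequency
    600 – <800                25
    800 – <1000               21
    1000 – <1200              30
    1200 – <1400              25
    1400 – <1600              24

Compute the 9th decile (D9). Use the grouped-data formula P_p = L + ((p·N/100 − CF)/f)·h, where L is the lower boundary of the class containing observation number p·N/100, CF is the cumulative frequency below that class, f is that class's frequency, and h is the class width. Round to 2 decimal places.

N = 125; target position k = 90/100 · 125 = 112.5.
Cumulative frequencies: 25, 46, 76, 101, 125.
Observation 112.5 falls in the class 1400 – <1600.
L = 1400, CF = 101, f = 24, h = 200.
P90 = 1400 + ((112.5 − 101)/24)·200 = 1400 + 95.8333 = 1495.83.

1495.83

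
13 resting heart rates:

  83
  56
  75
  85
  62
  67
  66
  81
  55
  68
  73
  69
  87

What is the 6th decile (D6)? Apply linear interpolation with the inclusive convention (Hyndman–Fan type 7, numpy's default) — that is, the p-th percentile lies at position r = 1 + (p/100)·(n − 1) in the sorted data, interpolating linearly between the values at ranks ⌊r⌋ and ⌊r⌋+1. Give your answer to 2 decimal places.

73.40

Sorted: 55, 56, 62, 66, 67, 68, 69, 73, 75, 81, 83, 85, 87.
n = 13.
r = 1 + (60/100)·(13 − 1) = 1 + 7.2 = 8.2.
Rank 8 is 73 and rank 9 is 75.
Interpolate: 73 + 0.2·(75 − 73) = 73 + 0.2·2 = 73.4.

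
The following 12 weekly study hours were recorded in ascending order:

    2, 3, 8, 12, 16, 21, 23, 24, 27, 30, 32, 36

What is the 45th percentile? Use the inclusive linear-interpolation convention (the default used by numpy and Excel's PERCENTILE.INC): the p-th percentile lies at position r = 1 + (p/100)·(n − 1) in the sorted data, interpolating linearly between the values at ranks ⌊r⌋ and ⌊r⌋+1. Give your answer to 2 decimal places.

n = 12.
r = 1 + (45/100)·(12 − 1) = 1 + 4.95 = 5.95.
Rank 5 is 16 and rank 6 is 21.
Interpolate: 16 + 0.95·(21 − 16) = 16 + 0.95·5 = 20.75.

20.75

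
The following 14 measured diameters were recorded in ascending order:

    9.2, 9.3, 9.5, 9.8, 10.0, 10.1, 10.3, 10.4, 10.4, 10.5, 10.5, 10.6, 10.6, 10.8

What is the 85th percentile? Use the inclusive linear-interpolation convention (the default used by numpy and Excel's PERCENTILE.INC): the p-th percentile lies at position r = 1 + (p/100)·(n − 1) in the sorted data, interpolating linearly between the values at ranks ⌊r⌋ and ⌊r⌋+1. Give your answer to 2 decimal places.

10.60

n = 14.
r = 1 + (85/100)·(14 − 1) = 1 + 11.05 = 12.05.
Rank 12 is 10.6 and rank 13 is 10.6.
Interpolate: 10.6 + 0.05·(10.6 − 10.6) = 10.6 + 0.05·0 = 10.6.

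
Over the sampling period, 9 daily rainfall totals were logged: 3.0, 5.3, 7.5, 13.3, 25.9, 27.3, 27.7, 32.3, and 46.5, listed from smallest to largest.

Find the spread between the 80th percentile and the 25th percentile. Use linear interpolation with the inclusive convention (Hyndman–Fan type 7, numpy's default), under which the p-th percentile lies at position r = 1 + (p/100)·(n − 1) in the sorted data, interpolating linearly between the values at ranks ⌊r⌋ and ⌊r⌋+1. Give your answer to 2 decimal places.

22.04

n = 9.
P25: r = 3 (integer) → 7.5.
P80: r = 7.4; ranks 7–8 are 27.7, 32.3; interpolating gives 29.54.
Difference: 29.54 − 7.5 = 22.04.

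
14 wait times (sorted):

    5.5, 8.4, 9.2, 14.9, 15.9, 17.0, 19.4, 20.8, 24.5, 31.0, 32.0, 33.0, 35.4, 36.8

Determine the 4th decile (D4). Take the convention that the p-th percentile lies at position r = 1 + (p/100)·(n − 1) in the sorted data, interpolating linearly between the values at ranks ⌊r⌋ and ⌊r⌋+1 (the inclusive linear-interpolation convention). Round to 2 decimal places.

n = 14.
r = 1 + (40/100)·(14 − 1) = 1 + 5.2 = 6.2.
Rank 6 is 17.0 and rank 7 is 19.4.
Interpolate: 17.0 + 0.2·(19.4 − 17.0) = 17.0 + 0.2·2.4 = 17.48.

17.48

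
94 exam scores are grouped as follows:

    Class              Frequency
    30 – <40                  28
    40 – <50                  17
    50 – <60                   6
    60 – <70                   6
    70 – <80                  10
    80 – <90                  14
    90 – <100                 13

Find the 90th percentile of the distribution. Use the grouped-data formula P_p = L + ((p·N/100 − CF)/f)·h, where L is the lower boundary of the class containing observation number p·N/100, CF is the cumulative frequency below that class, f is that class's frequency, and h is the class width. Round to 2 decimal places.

92.77

N = 94; target position k = 90/100 · 94 = 84.6.
Cumulative frequencies: 28, 45, 51, 57, 67, 81, 94.
Observation 84.6 falls in the class 90 – <100.
L = 90, CF = 81, f = 13, h = 10.
P90 = 90 + ((84.6 − 81)/13)·10 = 90 + 2.76923 = 92.7692.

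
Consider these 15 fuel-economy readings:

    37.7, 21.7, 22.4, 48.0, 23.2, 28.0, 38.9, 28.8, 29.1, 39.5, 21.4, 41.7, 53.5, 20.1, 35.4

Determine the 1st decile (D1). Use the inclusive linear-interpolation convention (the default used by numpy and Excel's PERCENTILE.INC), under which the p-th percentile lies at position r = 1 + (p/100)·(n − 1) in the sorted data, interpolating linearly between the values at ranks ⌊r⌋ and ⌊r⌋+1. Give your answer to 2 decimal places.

21.52

Sorted: 20.1, 21.4, 21.7, 22.4, 23.2, 28.0, 28.8, 29.1, 35.4, 37.7, 38.9, 39.5, 41.7, 48.0, 53.5.
n = 15.
r = 1 + (10/100)·(15 − 1) = 1 + 1.4 = 2.4.
Rank 2 is 21.4 and rank 3 is 21.7.
Interpolate: 21.4 + 0.4·(21.7 − 21.4) = 21.4 + 0.4·0.3 = 21.52.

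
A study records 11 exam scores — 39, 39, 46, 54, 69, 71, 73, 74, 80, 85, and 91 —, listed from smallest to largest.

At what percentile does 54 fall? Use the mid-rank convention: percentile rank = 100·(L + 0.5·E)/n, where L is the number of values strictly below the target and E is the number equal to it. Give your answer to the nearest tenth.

Count below 54: L = 3; count equal: E = 1; n = 11.
Percentile rank = 100·(3 + 0.5·1)/11 = 100·3.5/11 = 31.82.

31.8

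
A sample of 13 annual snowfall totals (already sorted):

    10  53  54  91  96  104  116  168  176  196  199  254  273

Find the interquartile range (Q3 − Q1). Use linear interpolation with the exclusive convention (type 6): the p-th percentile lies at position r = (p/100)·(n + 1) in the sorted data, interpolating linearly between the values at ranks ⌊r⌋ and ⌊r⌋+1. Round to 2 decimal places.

125.00

n = 13.
P25: r = 3.5; ranks 3–4 are 54, 91; interpolating gives 72.5.
P75: r = 10.5; ranks 10–11 are 196, 199; interpolating gives 197.5.
Difference: 197.5 − 72.5 = 125.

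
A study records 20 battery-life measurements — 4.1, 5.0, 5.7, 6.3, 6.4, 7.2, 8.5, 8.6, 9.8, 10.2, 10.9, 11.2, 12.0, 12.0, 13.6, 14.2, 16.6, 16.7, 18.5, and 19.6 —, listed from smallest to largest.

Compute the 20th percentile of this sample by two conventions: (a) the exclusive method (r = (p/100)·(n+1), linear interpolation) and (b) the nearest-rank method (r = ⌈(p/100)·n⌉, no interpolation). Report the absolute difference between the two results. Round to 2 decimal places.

n = 20.
(a) r = 4.2; between ranks 4 (6.3) and 5 (6.4): 6.32.
(b) the nearest-rank method: rank 4 → 6.3.
|6.32 − 6.3| = 0.02.

0.02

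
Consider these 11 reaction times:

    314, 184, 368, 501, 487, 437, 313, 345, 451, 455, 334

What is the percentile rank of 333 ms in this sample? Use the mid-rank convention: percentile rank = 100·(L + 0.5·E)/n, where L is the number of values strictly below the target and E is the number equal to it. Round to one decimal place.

Sorted: 184, 313, 314, 334, 345, 368, 437, 451, 455, 487, 501.
Count below 333: L = 3; count equal: E = 0; n = 11.
Percentile rank = 100·(3 + 0.5·0)/11 = 100·3/11 = 27.27.

27.3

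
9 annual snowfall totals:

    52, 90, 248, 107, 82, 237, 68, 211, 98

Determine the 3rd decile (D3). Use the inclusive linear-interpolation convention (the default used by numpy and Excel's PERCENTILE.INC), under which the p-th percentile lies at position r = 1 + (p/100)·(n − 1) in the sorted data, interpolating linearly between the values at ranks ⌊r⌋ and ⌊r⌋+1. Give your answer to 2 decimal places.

Sorted: 52, 68, 82, 90, 98, 107, 211, 237, 248.
n = 9.
r = 1 + (30/100)·(9 − 1) = 1 + 2.4 = 3.4.
Rank 3 is 82 and rank 4 is 90.
Interpolate: 82 + 0.4·(90 − 82) = 82 + 0.4·8 = 85.2.

85.20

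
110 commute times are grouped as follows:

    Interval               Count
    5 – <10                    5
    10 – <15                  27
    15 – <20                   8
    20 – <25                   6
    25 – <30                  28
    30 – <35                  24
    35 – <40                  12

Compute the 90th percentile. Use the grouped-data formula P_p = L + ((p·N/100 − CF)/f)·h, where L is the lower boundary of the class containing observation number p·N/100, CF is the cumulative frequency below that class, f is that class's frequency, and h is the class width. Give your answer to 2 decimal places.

N = 110; target position k = 90/100 · 110 = 99.
Cumulative frequencies: 5, 32, 40, 46, 74, 98, 110.
Observation 99 falls in the class 35 – <40.
L = 35, CF = 98, f = 12, h = 5.
P90 = 35 + ((99 − 98)/12)·5 = 35 + 0.416667 = 35.4167.

35.42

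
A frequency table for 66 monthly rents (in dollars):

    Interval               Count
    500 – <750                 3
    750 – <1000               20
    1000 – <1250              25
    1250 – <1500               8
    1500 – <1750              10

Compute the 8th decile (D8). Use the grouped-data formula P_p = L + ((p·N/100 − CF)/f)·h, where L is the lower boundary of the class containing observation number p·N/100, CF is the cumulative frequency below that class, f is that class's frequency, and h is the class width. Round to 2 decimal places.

1400.00

N = 66; target position k = 80/100 · 66 = 52.8.
Cumulative frequencies: 3, 23, 48, 56, 66.
Observation 52.8 falls in the class 1250 – <1500.
L = 1250, CF = 48, f = 8, h = 250.
P80 = 1250 + ((52.8 − 48)/8)·250 = 1250 + 150 = 1400.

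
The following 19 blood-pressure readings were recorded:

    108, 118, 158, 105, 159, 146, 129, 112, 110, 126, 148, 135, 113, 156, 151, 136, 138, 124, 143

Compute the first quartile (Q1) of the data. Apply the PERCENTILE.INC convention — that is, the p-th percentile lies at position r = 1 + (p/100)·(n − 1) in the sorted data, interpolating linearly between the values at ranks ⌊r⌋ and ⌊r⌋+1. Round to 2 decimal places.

115.50

Sorted: 105, 108, 110, 112, 113, 118, 124, 126, 129, 135, 136, 138, 143, 146, 148, 151, 156, 158, 159.
n = 19.
r = 1 + (25/100)·(19 − 1) = 1 + 4.5 = 5.5.
Rank 5 is 113 and rank 6 is 118.
Interpolate: 113 + 0.5·(118 − 113) = 113 + 0.5·5 = 115.5.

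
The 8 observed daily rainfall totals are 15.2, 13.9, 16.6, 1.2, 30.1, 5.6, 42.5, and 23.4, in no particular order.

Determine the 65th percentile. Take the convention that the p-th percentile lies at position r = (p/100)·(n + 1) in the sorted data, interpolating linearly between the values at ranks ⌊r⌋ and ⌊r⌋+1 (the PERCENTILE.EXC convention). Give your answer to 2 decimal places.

Sorted: 1.2, 5.6, 13.9, 15.2, 16.6, 23.4, 30.1, 42.5.
n = 8.
r = (65/100)·(8 + 1) = 5.85.
Rank 5 is 16.6 and rank 6 is 23.4.
Interpolate: 16.6 + 0.85·(23.4 − 16.6) = 16.6 + 0.85·6.8 = 22.38.

22.38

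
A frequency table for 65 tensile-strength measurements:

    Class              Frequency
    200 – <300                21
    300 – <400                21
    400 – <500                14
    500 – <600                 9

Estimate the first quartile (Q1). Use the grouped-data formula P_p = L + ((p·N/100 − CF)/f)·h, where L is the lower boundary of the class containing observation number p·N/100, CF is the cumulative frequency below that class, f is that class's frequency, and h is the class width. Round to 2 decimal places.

N = 65; target position k = 25/100 · 65 = 16.25.
Cumulative frequencies: 21, 42, 56, 65.
Observation 16.25 falls in the class 200 – <300.
L = 200, CF = 0, f = 21, h = 100.
P25 = 200 + ((16.25 − 0)/21)·100 = 200 + 77.381 = 277.381.

277.38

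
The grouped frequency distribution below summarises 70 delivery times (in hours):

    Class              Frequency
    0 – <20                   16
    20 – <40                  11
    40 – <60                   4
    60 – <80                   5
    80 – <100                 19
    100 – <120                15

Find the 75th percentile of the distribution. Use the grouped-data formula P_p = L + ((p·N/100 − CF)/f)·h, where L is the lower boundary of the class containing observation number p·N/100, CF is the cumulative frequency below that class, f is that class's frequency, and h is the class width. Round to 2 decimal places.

97.37

N = 70; target position k = 75/100 · 70 = 52.5.
Cumulative frequencies: 16, 27, 31, 36, 55, 70.
Observation 52.5 falls in the class 80 – <100.
L = 80, CF = 36, f = 19, h = 20.
P75 = 80 + ((52.5 − 36)/19)·20 = 80 + 17.3684 = 97.3684.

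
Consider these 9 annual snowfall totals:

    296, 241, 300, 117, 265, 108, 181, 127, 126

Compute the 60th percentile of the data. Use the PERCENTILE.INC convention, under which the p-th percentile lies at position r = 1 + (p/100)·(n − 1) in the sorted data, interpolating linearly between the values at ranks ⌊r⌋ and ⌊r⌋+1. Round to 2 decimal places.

Sorted: 108, 117, 126, 127, 181, 241, 265, 296, 300.
n = 9.
r = 1 + (60/100)·(9 − 1) = 1 + 4.8 = 5.8.
Rank 5 is 181 and rank 6 is 241.
Interpolate: 181 + 0.8·(241 − 181) = 181 + 0.8·60 = 229.

229.00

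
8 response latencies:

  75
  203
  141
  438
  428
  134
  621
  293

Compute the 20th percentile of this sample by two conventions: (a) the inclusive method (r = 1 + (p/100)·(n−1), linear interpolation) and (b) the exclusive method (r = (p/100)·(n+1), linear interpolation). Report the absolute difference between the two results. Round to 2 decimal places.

Sorted: 75, 134, 141, 203, 293, 428, 438, 621.
n = 8.
(a) r = 2.4; between ranks 2 (134) and 3 (141): 136.8.
(b) r = 1.8; between ranks 1 (75) and 2 (134): 122.2.
|136.8 − 122.2| = 14.6.

14.60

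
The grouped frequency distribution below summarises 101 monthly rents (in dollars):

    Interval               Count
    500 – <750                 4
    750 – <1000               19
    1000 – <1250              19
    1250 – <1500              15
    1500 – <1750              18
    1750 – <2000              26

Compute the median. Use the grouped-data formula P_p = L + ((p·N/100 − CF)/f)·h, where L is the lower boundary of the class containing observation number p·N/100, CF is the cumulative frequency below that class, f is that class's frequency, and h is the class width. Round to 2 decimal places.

1391.67

N = 101; target position k = 50/100 · 101 = 50.5.
Cumulative frequencies: 4, 23, 42, 57, 75, 101.
Observation 50.5 falls in the class 1250 – <1500.
L = 1250, CF = 42, f = 15, h = 250.
P50 = 1250 + ((50.5 − 42)/15)·250 = 1250 + 141.667 = 1391.67.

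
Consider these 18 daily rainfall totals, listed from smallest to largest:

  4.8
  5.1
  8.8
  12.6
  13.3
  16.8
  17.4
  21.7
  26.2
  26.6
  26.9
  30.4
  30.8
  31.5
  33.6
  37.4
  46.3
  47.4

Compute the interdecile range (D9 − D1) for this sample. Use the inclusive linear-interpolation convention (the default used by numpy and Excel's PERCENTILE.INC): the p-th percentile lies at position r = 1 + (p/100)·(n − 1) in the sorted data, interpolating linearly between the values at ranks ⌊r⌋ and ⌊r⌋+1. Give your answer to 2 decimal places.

32.38

n = 18.
P10: r = 2.7; ranks 2–3 are 5.1, 8.8; interpolating gives 7.69.
P90: r = 16.3; ranks 16–17 are 37.4, 46.3; interpolating gives 40.07.
Difference: 40.07 − 7.69 = 32.38.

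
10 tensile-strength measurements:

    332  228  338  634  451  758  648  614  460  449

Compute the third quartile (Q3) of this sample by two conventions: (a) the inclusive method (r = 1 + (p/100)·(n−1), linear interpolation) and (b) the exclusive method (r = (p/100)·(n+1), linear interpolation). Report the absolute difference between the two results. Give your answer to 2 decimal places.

8.50

Sorted: 228, 332, 338, 449, 451, 460, 614, 634, 648, 758.
n = 10.
(a) r = 7.75; between ranks 7 (614) and 8 (634): 629.
(b) r = 8.25; between ranks 8 (634) and 9 (648): 637.5.
|629 − 637.5| = 8.5.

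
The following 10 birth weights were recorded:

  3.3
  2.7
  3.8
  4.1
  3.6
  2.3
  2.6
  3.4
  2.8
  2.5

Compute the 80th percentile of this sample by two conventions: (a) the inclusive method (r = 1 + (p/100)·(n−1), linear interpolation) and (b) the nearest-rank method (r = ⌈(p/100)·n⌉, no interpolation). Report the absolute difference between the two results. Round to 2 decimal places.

0.04

Sorted: 2.3, 2.5, 2.6, 2.7, 2.8, 3.3, 3.4, 3.6, 3.8, 4.1.
n = 10.
(a) r = 8.2; between ranks 8 (3.6) and 9 (3.8): 3.64.
(b) the nearest-rank method: rank 8 → 3.6.
|3.64 − 3.6| = 0.04.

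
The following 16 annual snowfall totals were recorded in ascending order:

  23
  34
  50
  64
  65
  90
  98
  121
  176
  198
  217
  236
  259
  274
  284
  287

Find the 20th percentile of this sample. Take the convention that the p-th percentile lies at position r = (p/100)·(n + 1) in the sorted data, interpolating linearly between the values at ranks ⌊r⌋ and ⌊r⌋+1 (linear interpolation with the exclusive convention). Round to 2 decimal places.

n = 16.
r = (20/100)·(16 + 1) = 3.4.
Rank 3 is 50 and rank 4 is 64.
Interpolate: 50 + 0.4·(64 − 50) = 50 + 0.4·14 = 55.6.

55.60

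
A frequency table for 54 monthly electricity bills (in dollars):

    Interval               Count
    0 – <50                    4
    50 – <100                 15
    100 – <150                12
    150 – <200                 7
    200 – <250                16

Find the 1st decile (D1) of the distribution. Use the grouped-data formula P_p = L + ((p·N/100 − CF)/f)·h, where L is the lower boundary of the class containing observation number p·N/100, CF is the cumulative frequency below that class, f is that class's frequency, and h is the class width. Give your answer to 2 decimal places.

N = 54; target position k = 10/100 · 54 = 5.4.
Cumulative frequencies: 4, 19, 31, 38, 54.
Observation 5.4 falls in the class 50 – <100.
L = 50, CF = 4, f = 15, h = 50.
P10 = 50 + ((5.4 − 4)/15)·50 = 50 + 4.66667 = 54.6667.

54.67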